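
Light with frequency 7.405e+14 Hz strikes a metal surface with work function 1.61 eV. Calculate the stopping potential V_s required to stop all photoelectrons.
1.4525 V

The stopping potential V_s satisfies: eV_s = KE_max

First, find KE_max using Einstein's equation:
E_photon = hf = (6.626×10⁻³⁴ J·s)(7.405e+14 Hz) = 3.0625 eV
KE_max = E_photon - φ = 3.0625 - 1.61 = 1.4525 eV

Since eV_s = KE_max:
V_s = KE_max/e = 1.4525 V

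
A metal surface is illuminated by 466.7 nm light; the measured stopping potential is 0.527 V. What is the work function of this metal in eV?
2.13 eV

The stopping potential gives the maximum kinetic energy: KE_max = eV_s = 0.527 eV

From Einstein's photoelectric equation: KE_max = hc/λ - φ
Rearranging: φ = hc/λ - KE_max

Calculate photon energy:
E_photon = hc/λ = (6.626×10⁻³⁴ J·s)(3×10⁸ m/s) / (466.7×10⁻⁹ m) = 2.6566 eV

Therefore:
φ = 2.6566 - 0.527 = 2.13 eV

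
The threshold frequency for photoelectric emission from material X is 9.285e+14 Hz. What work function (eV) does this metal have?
3.84 eV

At the threshold frequency, photon energy equals work function:
φ = hf₀

Calculating:
φ = (6.626×10⁻³⁴ J·s)(9.285e+14 Hz)
φ = 3.84 eV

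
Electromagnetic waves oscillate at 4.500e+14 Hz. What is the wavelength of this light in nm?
666.21 nm

Using the wave equation: c = fλ

Solving for wavelength:
λ = c/f = (3×10⁸ m/s) / (4.500e+14 Hz)
λ = 666.21 nm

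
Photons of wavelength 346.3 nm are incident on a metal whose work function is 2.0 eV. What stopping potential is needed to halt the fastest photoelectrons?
1.5803 V

The stopping potential V_s satisfies: eV_s = KE_max

First, find KE_max using Einstein's equation:
E_photon = hc/λ = 3.5803 eV
KE_max = E_photon - φ = 3.5803 - 2.0 = 1.5803 eV

Since eV_s = KE_max:
V_s = KE_max/e = 1.5803 V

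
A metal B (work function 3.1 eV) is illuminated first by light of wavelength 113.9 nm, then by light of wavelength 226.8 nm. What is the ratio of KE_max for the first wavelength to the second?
3.2896

Using Einstein's equation: KE_max = hc/λ - φ

For λ₁ = 113.9 nm:
E₁ = hc/λ₁ = 10.8854 eV
KE₁ = E₁ - φ = 10.8854 - 3.1 = 7.7854 eV

For λ₂ = 226.8 nm:
E₂ = hc/λ₂ = 5.4667 eV
KE₂ = E₂ - φ = 5.4667 - 3.1 = 2.3667 eV

Ratio: KE₁/KE₂ = 7.7854/2.3667 = 3.2896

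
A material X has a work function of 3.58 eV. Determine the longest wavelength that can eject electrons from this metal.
346.32 nm

The threshold wavelength is when the photon energy equals the work function:
hc/λ₀ = φ

Solving for λ₀:
λ₀ = hc/φ = (6.626×10⁻³⁴ J·s)(3×10⁸ m/s) / (3.58 eV × 1.602×10⁻¹⁹ J/eV)
λ₀ = 346.32 nm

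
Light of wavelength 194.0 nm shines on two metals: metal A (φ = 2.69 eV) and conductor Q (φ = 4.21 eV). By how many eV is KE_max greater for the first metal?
1.5200 eV

Using KE_max = hc/λ - φ for each metal:

Photon energy: E = hc/λ = 6.3909 eV

For metal A (φ₁ = 2.69 eV):
KE₁ = E - φ₁ = 6.3909 - 2.69 = 3.7009 eV

For conductor Q (φ₂ = 4.21 eV):
KE₂ = E - φ₂ = 6.3909 - 4.21 = 2.1809 eV

Difference:
ΔKE = KE₁ - KE₂ = 3.7009 - 2.1809 = 1.5200 eV

Note: The difference equals the difference in work functions: 4.21 - 2.69 = 1.52 eV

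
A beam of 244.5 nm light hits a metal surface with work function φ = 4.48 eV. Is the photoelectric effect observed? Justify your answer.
Yes

For photoemission, the photon energy must exceed the work function.

Photon energy: E = hc/λ = 5.0709 eV
Work function: φ = 4.48 eV

Since E_photon (5.0709 eV) > φ (4.48 eV), photoemission WILL occur.
The threshold wavelength is λ₀ = hc/φ = 276.8 nm.
Since 244.5 nm < 276.8 nm, the light has sufficient energy.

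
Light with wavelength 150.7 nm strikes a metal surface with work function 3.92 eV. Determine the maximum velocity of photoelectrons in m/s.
1.2309e+06 m/s

First, find the maximum kinetic energy:
E_photon = hc/λ = 8.2272 eV
KE_max = E_photon - φ = 8.2272 - 3.92 = 4.3072 eV

Convert to Joules: KE_max = 4.3072 × 1.602×10⁻¹⁹ J = 6.9009e-19 J

Then use KE = ½mv² to find velocity:
v = √(2·KE/m) = √(2 × 6.9009e-19 J / 9.109e-31 kg)
v = 1.2309e+06 m/s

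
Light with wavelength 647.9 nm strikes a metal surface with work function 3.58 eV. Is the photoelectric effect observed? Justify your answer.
No

For photoemission, the photon energy must exceed the work function.

Photon energy: E = hc/λ = 1.9136 eV
Work function: φ = 3.58 eV

Since E_photon (1.9136 eV) < φ (3.58 eV), photoemission will NOT occur.
The threshold wavelength is λ₀ = hc/φ = 346.3 nm.
Since 647.9 nm > 346.3 nm, the photons lack sufficient energy.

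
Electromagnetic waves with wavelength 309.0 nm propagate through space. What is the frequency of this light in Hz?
9.7020e+14 Hz

Using the wave equation: c = fλ

Solving for frequency:
f = c/λ = (3×10⁸ m/s) / (309.0×10⁻⁹ m)
f = 9.7020e+14 Hz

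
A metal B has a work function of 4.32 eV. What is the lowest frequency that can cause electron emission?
1.0446e+15 Hz

The threshold frequency is when the photon energy equals the work function:
hf₀ = φ

Solving for f₀:
f₀ = φ/h = (4.32 eV × 1.602×10⁻¹⁹ J/eV) / (6.626×10⁻³⁴ J·s)
f₀ = 1.0446e+15 Hz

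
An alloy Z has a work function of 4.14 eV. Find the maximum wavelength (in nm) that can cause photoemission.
299.48 nm

The threshold wavelength is when the photon energy equals the work function:
hc/λ₀ = φ

Solving for λ₀:
λ₀ = hc/φ = (6.626×10⁻³⁴ J·s)(3×10⁸ m/s) / (4.14 eV × 1.602×10⁻¹⁹ J/eV)
λ₀ = 299.48 nm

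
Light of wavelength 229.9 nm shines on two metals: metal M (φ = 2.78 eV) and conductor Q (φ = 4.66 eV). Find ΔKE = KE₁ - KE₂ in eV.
1.8800 eV

Using KE_max = hc/λ - φ for each metal:

Photon energy: E = hc/λ = 5.3930 eV

For metal M (φ₁ = 2.78 eV):
KE₁ = E - φ₁ = 5.3930 - 2.78 = 2.6130 eV

For conductor Q (φ₂ = 4.66 eV):
KE₂ = E - φ₂ = 5.3930 - 4.66 = 0.7330 eV

Difference:
ΔKE = KE₁ - KE₂ = 2.6130 - 0.7330 = 1.8800 eV

Note: The difference equals the difference in work functions: 4.66 - 2.78 = 1.88 eV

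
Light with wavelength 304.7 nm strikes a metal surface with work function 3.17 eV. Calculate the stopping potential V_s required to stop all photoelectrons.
0.8991 V

The stopping potential V_s satisfies: eV_s = KE_max

First, find KE_max using Einstein's equation:
E_photon = hc/λ = 4.0691 eV
KE_max = E_photon - φ = 4.0691 - 3.17 = 0.8991 eV

Since eV_s = KE_max:
V_s = KE_max/e = 0.8991 V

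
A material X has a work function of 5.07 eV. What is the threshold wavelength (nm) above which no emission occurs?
244.54 nm

The threshold wavelength is when the photon energy equals the work function:
hc/λ₀ = φ

Solving for λ₀:
λ₀ = hc/φ = (6.626×10⁻³⁴ J·s)(3×10⁸ m/s) / (5.07 eV × 1.602×10⁻¹⁹ J/eV)
λ₀ = 244.54 nm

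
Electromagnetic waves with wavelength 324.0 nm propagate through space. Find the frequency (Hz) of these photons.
9.2529e+14 Hz

Using the wave equation: c = fλ

Solving for frequency:
f = c/λ = (3×10⁸ m/s) / (324.0×10⁻⁹ m)
f = 9.2529e+14 Hz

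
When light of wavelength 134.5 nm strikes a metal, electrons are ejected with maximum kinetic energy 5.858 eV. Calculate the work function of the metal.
3.36 eV

From Einstein's photoelectric equation: KE_max = hf - φ = hc/λ - φ

Rearranging for φ:
φ = hc/λ - KE_max

Calculate photon energy:
E_photon = hc/λ = 9.2182 eV

Therefore:
φ = 9.2182 - 5.858 = 3.36 eV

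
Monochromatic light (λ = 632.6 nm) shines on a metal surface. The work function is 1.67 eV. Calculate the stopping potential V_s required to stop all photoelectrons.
0.2899 V

The stopping potential V_s satisfies: eV_s = KE_max

First, find KE_max using Einstein's equation:
E_photon = hc/λ = 1.9599 eV
KE_max = E_photon - φ = 1.9599 - 1.67 = 0.2899 eV

Since eV_s = KE_max:
V_s = KE_max/e = 0.2899 V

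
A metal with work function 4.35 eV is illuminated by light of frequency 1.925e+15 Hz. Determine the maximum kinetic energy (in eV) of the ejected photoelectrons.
3.6112 eV

Using Einstein's photoelectric equation: KE_max = hf - φ

First, calculate the photon energy:
E_photon = hf = (6.626×10⁻³⁴ J·s)(1.925e+15 Hz)
E_photon = 7.9612 eV

Then, the maximum kinetic energy:
KE_max = E_photon - φ = 7.9612 eV - 4.35 eV = 3.6112 eV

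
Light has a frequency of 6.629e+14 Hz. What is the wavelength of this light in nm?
452.24 nm

Using the wave equation: c = fλ

Solving for wavelength:
λ = c/f = (3×10⁸ m/s) / (6.629e+14 Hz)
λ = 452.24 nm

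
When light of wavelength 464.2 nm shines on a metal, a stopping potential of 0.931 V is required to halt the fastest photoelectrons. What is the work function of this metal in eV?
1.74 eV

The stopping potential gives the maximum kinetic energy: KE_max = eV_s = 0.931 eV

From Einstein's photoelectric equation: KE_max = hc/λ - φ
Rearranging: φ = hc/λ - KE_max

Calculate photon energy:
E_photon = hc/λ = (6.626×10⁻³⁴ J·s)(3×10⁸ m/s) / (464.2×10⁻⁹ m) = 2.6709 eV

Therefore:
φ = 2.6709 - 0.931 = 1.74 eV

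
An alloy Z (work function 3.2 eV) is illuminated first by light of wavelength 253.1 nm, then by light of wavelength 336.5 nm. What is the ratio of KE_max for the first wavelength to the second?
3.5058

Using Einstein's equation: KE_max = hc/λ - φ

For λ₁ = 253.1 nm:
E₁ = hc/λ₁ = 4.8986 eV
KE₁ = E₁ - φ = 4.8986 - 3.2 = 1.6986 eV

For λ₂ = 336.5 nm:
E₂ = hc/λ₂ = 3.6845 eV
KE₂ = E₂ - φ = 3.6845 - 3.2 = 0.4845 eV

Ratio: KE₁/KE₂ = 1.6986/0.4845 = 3.5058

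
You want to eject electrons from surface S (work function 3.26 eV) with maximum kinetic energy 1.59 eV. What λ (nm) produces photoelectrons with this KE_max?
255.64 nm

From Einstein's equation: KE_max = hc/λ - φ

Rearranging for λ:
hc/λ = KE_max + φ
λ = hc/(KE_max + φ)

Required photon energy:
E_photon = KE_max + φ = 1.59 + 3.26 = 4.85 eV

Required wavelength:
λ = hc/E_photon = (6.626×10⁻³⁴)(3×10⁸) / (4.85 × 1.602×10⁻¹⁹)
λ = 255.64 nm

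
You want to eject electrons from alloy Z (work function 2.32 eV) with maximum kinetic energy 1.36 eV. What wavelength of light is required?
336.91 nm

From Einstein's equation: KE_max = hc/λ - φ

Rearranging for λ:
hc/λ = KE_max + φ
λ = hc/(KE_max + φ)

Required photon energy:
E_photon = KE_max + φ = 1.36 + 2.32 = 3.68 eV

Required wavelength:
λ = hc/E_photon = (6.626×10⁻³⁴)(3×10⁸) / (3.68 × 1.602×10⁻¹⁹)
λ = 336.91 nm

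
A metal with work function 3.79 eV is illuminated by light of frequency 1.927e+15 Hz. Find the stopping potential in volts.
4.1794 V

The stopping potential V_s satisfies: eV_s = KE_max

First, find KE_max using Einstein's equation:
E_photon = hf = (6.626×10⁻³⁴ J·s)(1.927e+15 Hz) = 7.9694 eV
KE_max = E_photon - φ = 7.9694 - 3.79 = 4.1794 eV

Since eV_s = KE_max:
V_s = KE_max/e = 4.1794 V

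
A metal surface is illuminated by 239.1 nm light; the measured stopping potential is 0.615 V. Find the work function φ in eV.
4.57 eV

The stopping potential gives the maximum kinetic energy: KE_max = eV_s = 0.615 eV

From Einstein's photoelectric equation: KE_max = hc/λ - φ
Rearranging: φ = hc/λ - KE_max

Calculate photon energy:
E_photon = hc/λ = (6.626×10⁻³⁴ J·s)(3×10⁸ m/s) / (239.1×10⁻⁹ m) = 5.1855 eV

Therefore:
φ = 5.1855 - 0.615 = 4.57 eV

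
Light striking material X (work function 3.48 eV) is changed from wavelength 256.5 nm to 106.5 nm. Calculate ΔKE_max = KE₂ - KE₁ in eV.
6.8080 eV

Using Einstein's equation: KE_max = hc/λ - φ

For λ₁ = 256.5 nm:
KE₁ = hc/λ₁ - φ = 4.8337 - 3.48 = 1.3537 eV

For λ₂ = 106.5 nm:
KE₂ = hc/λ₂ - φ = 11.6417 - 3.48 = 8.1617 eV

Change in KE:
ΔKE = KE₂ - KE₁ = 8.1617 - 1.3537 = 6.8080 eV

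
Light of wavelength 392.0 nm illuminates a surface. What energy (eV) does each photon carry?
3.1629 eV

Using E = hf = hc/λ:

E = hc/λ = (6.626×10⁻³⁴ J·s)(3×10⁸ m/s) / (392.0×10⁻⁹ m)
E = 3.1629 eV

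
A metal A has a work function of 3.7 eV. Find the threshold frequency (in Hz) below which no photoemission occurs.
8.9466e+14 Hz

The threshold frequency is when the photon energy equals the work function:
hf₀ = φ

Solving for f₀:
f₀ = φ/h = (3.7 eV × 1.602×10⁻¹⁹ J/eV) / (6.626×10⁻³⁴ J·s)
f₀ = 8.9466e+14 Hz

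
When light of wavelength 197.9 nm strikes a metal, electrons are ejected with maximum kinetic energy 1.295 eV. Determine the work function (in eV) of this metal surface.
4.97 eV

From Einstein's photoelectric equation: KE_max = hf - φ = hc/λ - φ

Rearranging for φ:
φ = hc/λ - KE_max

Calculate photon energy:
E_photon = hc/λ = 6.2650 eV

Therefore:
φ = 6.2650 - 1.295 = 4.97 eV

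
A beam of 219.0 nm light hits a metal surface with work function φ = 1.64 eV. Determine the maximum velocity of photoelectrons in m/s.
1.1894e+06 m/s

First, find the maximum kinetic energy:
E_photon = hc/λ = 5.6614 eV
KE_max = E_photon - φ = 5.6614 - 1.64 = 4.0214 eV

Convert to Joules: KE_max = 4.0214 × 1.602×10⁻¹⁹ J = 6.4430e-19 J

Then use KE = ½mv² to find velocity:
v = √(2·KE/m) = √(2 × 6.4430e-19 J / 9.109e-31 kg)
v = 1.1894e+06 m/s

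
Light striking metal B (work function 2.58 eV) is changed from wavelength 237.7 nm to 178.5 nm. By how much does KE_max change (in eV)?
1.7299 eV

Using Einstein's equation: KE_max = hc/λ - φ

For λ₁ = 237.7 nm:
KE₁ = hc/λ₁ - φ = 5.2160 - 2.58 = 2.6360 eV

For λ₂ = 178.5 nm:
KE₂ = hc/λ₂ - φ = 6.9459 - 2.58 = 4.3659 eV

Change in KE:
ΔKE = KE₂ - KE₁ = 4.3659 - 2.6360 = 1.7299 eV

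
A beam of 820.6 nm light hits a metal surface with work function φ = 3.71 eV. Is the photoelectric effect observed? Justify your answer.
No

For photoemission, the photon energy must exceed the work function.

Photon energy: E = hc/λ = 1.5109 eV
Work function: φ = 3.71 eV

Since E_photon (1.5109 eV) < φ (3.71 eV), photoemission will NOT occur.
The threshold wavelength is λ₀ = hc/φ = 334.2 nm.
Since 820.6 nm > 334.2 nm, the photons lack sufficient energy.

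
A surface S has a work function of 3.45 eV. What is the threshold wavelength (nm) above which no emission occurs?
359.37 nm

The threshold wavelength is when the photon energy equals the work function:
hc/λ₀ = φ

Solving for λ₀:
λ₀ = hc/φ = (6.626×10⁻³⁴ J·s)(3×10⁸ m/s) / (3.45 eV × 1.602×10⁻¹⁹ J/eV)
λ₀ = 359.37 nm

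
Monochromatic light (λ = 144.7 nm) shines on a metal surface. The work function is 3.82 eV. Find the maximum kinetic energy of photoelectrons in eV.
4.7484 eV

Using Einstein's photoelectric equation: KE_max = hf - φ = hc/λ - φ

First, calculate the photon energy:
E_photon = hc/λ = (6.626×10⁻³⁴ J·s)(3×10⁸ m/s) / (144.7×10⁻⁹ m)
E_photon = 8.5684 eV

Then, the maximum kinetic energy:
KE_max = E_photon - φ = 8.5684 eV - 3.82 eV = 4.7484 eV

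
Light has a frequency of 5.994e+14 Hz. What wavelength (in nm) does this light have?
500.15 nm

Using the wave equation: c = fλ

Solving for wavelength:
λ = c/f = (3×10⁸ m/s) / (5.994e+14 Hz)
λ = 500.15 nm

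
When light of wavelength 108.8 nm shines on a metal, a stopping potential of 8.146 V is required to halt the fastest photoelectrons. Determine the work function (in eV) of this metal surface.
3.25 eV

The stopping potential gives the maximum kinetic energy: KE_max = eV_s = 8.146 eV

From Einstein's photoelectric equation: KE_max = hc/λ - φ
Rearranging: φ = hc/λ - KE_max

Calculate photon energy:
E_photon = hc/λ = (6.626×10⁻³⁴ J·s)(3×10⁸ m/s) / (108.8×10⁻⁹ m) = 11.3956 eV

Therefore:
φ = 11.3956 - 8.146 = 3.25 eV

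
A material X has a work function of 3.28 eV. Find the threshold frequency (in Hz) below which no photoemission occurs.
7.9310e+14 Hz

The threshold frequency is when the photon energy equals the work function:
hf₀ = φ

Solving for f₀:
f₀ = φ/h = (3.28 eV × 1.602×10⁻¹⁹ J/eV) / (6.626×10⁻³⁴ J·s)
f₀ = 7.9310e+14 Hz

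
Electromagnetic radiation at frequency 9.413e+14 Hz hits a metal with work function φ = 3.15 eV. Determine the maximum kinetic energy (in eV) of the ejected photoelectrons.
0.7429 eV

Using Einstein's photoelectric equation: KE_max = hf - φ

First, calculate the photon energy:
E_photon = hf = (6.626×10⁻³⁴ J·s)(9.413e+14 Hz)
E_photon = 3.8929 eV

Then, the maximum kinetic energy:
KE_max = E_photon - φ = 3.8929 eV - 3.15 eV = 0.7429 eV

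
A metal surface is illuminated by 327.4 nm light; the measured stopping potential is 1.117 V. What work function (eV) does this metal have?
2.67 eV

The stopping potential gives the maximum kinetic energy: KE_max = eV_s = 1.117 eV

From Einstein's photoelectric equation: KE_max = hc/λ - φ
Rearranging: φ = hc/λ - KE_max

Calculate photon energy:
E_photon = hc/λ = (6.626×10⁻³⁴ J·s)(3×10⁸ m/s) / (327.4×10⁻⁹ m) = 3.7869 eV

Therefore:
φ = 3.7869 - 1.117 = 2.67 eV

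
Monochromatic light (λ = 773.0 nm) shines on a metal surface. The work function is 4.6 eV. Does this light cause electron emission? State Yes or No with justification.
No

For photoemission, the photon energy must exceed the work function.

Photon energy: E = hc/λ = 1.6039 eV
Work function: φ = 4.6 eV

Since E_photon (1.6039 eV) < φ (4.6 eV), photoemission will NOT occur.
The threshold wavelength is λ₀ = hc/φ = 269.5 nm.
Since 773.0 nm > 269.5 nm, the photons lack sufficient energy.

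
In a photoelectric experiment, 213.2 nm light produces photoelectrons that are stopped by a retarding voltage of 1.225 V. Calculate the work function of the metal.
4.59 eV

The stopping potential gives the maximum kinetic energy: KE_max = eV_s = 1.225 eV

From Einstein's photoelectric equation: KE_max = hc/λ - φ
Rearranging: φ = hc/λ - KE_max

Calculate photon energy:
E_photon = hc/λ = (6.626×10⁻³⁴ J·s)(3×10⁸ m/s) / (213.2×10⁻⁹ m) = 5.8154 eV

Therefore:
φ = 5.8154 - 1.225 = 4.59 eV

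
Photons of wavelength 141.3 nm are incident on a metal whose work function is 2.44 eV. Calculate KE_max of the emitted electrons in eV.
6.3345 eV

Using Einstein's photoelectric equation: KE_max = hf - φ = hc/λ - φ

First, calculate the photon energy:
E_photon = hc/λ = (6.626×10⁻³⁴ J·s)(3×10⁸ m/s) / (141.3×10⁻⁹ m)
E_photon = 8.7745 eV

Then, the maximum kinetic energy:
KE_max = E_photon - φ = 8.7745 eV - 2.44 eV = 6.3345 eV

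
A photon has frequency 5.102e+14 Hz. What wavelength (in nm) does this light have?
587.60 nm

Using the wave equation: c = fλ

Solving for wavelength:
λ = c/f = (3×10⁸ m/s) / (5.102e+14 Hz)
λ = 587.60 nm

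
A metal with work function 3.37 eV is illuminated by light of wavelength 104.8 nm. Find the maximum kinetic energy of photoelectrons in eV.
8.4606 eV

Using Einstein's photoelectric equation: KE_max = hf - φ = hc/λ - φ

First, calculate the photon energy:
E_photon = hc/λ = (6.626×10⁻³⁴ J·s)(3×10⁸ m/s) / (104.8×10⁻⁹ m)
E_photon = 11.8306 eV

Then, the maximum kinetic energy:
KE_max = E_photon - φ = 11.8306 eV - 3.37 eV = 8.4606 eV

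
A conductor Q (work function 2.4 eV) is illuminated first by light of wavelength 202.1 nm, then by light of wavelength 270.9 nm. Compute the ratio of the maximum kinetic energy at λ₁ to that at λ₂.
1.7158

Using Einstein's equation: KE_max = hc/λ - φ

For λ₁ = 202.1 nm:
E₁ = hc/λ₁ = 6.1348 eV
KE₁ = E₁ - φ = 6.1348 - 2.4 = 3.7348 eV

For λ₂ = 270.9 nm:
E₂ = hc/λ₂ = 4.5768 eV
KE₂ = E₂ - φ = 4.5768 - 2.4 = 2.1768 eV

Ratio: KE₁/KE₂ = 3.7348/2.1768 = 1.7158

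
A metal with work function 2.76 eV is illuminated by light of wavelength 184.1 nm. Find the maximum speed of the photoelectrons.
1.1824e+06 m/s

First, find the maximum kinetic energy:
E_photon = hc/λ = 6.7346 eV
KE_max = E_photon - φ = 6.7346 - 2.76 = 3.9746 eV

Convert to Joules: KE_max = 3.9746 × 1.602×10⁻¹⁹ J = 6.3680e-19 J

Then use KE = ½mv² to find velocity:
v = √(2·KE/m) = √(2 × 6.3680e-19 J / 9.109e-31 kg)
v = 1.1824e+06 m/s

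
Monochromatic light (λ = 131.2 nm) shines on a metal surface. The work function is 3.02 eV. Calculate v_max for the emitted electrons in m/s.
1.5039e+06 m/s

First, find the maximum kinetic energy:
E_photon = hc/λ = 9.4500 eV
KE_max = E_photon - φ = 9.4500 - 3.02 = 6.4300 eV

Convert to Joules: KE_max = 6.4300 × 1.602×10⁻¹⁹ J = 1.0302e-18 J

Then use KE = ½mv² to find velocity:
v = √(2·KE/m) = √(2 × 1.0302e-18 J / 9.109e-31 kg)
v = 1.5039e+06 m/s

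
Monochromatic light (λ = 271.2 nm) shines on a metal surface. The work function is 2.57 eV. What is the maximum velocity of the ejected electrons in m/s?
8.3912e+05 m/s

First, find the maximum kinetic energy:
E_photon = hc/λ = 4.5717 eV
KE_max = E_photon - φ = 4.5717 - 2.57 = 2.0017 eV

Convert to Joules: KE_max = 2.0017 × 1.602×10⁻¹⁹ J = 3.2071e-19 J

Then use KE = ½mv² to find velocity:
v = √(2·KE/m) = √(2 × 3.2071e-19 J / 9.109e-31 kg)
v = 8.3912e+05 m/s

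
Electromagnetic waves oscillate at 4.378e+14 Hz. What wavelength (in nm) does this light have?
684.77 nm

Using the wave equation: c = fλ

Solving for wavelength:
λ = c/f = (3×10⁸ m/s) / (4.378e+14 Hz)
λ = 684.77 nm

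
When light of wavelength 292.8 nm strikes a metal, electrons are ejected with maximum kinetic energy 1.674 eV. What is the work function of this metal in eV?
2.56 eV

From Einstein's photoelectric equation: KE_max = hf - φ = hc/λ - φ

Rearranging for φ:
φ = hc/λ - KE_max

Calculate photon energy:
E_photon = hc/λ = 4.2344 eV

Therefore:
φ = 4.2344 - 1.674 = 2.56 eV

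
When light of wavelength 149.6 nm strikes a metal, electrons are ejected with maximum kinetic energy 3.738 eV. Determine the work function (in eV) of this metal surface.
4.55 eV

From Einstein's photoelectric equation: KE_max = hf - φ = hc/λ - φ

Rearranging for φ:
φ = hc/λ - KE_max

Calculate photon energy:
E_photon = hc/λ = 8.2877 eV

Therefore:
φ = 8.2877 - 3.738 = 4.55 eV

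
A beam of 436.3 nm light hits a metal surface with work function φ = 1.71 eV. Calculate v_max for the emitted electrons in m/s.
6.3095e+05 m/s

First, find the maximum kinetic energy:
E_photon = hc/λ = 2.8417 eV
KE_max = E_photon - φ = 2.8417 - 1.71 = 1.1317 eV

Convert to Joules: KE_max = 1.1317 × 1.602×10⁻¹⁹ J = 1.8132e-19 J

Then use KE = ½mv² to find velocity:
v = √(2·KE/m) = √(2 × 1.8132e-19 J / 9.109e-31 kg)
v = 6.3095e+05 m/s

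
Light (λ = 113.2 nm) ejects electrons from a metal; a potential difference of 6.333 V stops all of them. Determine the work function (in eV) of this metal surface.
4.62 eV

The stopping potential gives the maximum kinetic energy: KE_max = eV_s = 6.333 eV

From Einstein's photoelectric equation: KE_max = hc/λ - φ
Rearranging: φ = hc/λ - KE_max

Calculate photon energy:
E_photon = hc/λ = (6.626×10⁻³⁴ J·s)(3×10⁸ m/s) / (113.2×10⁻⁹ m) = 10.9527 eV

Therefore:
φ = 10.9527 - 6.333 = 4.62 eV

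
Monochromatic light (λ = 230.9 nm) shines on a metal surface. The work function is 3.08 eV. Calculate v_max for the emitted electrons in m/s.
8.9744e+05 m/s

First, find the maximum kinetic energy:
E_photon = hc/λ = 5.3696 eV
KE_max = E_photon - φ = 5.3696 - 3.08 = 2.2896 eV

Convert to Joules: KE_max = 2.2896 × 1.602×10⁻¹⁹ J = 3.6684e-19 J

Then use KE = ½mv² to find velocity:
v = √(2·KE/m) = √(2 × 3.6684e-19 J / 9.109e-31 kg)
v = 8.9744e+05 m/s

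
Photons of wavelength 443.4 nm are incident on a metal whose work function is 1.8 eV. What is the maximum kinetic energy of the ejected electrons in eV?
0.9962 eV

Using Einstein's photoelectric equation: KE_max = hf - φ = hc/λ - φ

First, calculate the photon energy:
E_photon = hc/λ = (6.626×10⁻³⁴ J·s)(3×10⁸ m/s) / (443.4×10⁻⁹ m)
E_photon = 2.7962 eV

Then, the maximum kinetic energy:
KE_max = E_photon - φ = 2.7962 eV - 1.8 eV = 0.9962 eV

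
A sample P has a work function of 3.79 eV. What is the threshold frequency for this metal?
9.1642e+14 Hz

The threshold frequency is when the photon energy equals the work function:
hf₀ = φ

Solving for f₀:
f₀ = φ/h = (3.79 eV × 1.602×10⁻¹⁹ J/eV) / (6.626×10⁻³⁴ J·s)
f₀ = 9.1642e+14 Hz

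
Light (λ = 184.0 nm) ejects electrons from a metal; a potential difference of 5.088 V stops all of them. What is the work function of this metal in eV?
1.65 eV

The stopping potential gives the maximum kinetic energy: KE_max = eV_s = 5.088 eV

From Einstein's photoelectric equation: KE_max = hc/λ - φ
Rearranging: φ = hc/λ - KE_max

Calculate photon energy:
E_photon = hc/λ = (6.626×10⁻³⁴ J·s)(3×10⁸ m/s) / (184.0×10⁻⁹ m) = 6.7383 eV

Therefore:
φ = 6.7383 - 5.088 = 1.65 eV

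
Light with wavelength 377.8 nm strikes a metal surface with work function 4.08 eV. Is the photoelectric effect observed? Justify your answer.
No

For photoemission, the photon energy must exceed the work function.

Photon energy: E = hc/λ = 3.2817 eV
Work function: φ = 4.08 eV

Since E_photon (3.2817 eV) < φ (4.08 eV), photoemission will NOT occur.
The threshold wavelength is λ₀ = hc/φ = 303.9 nm.
Since 377.8 nm > 303.9 nm, the photons lack sufficient energy.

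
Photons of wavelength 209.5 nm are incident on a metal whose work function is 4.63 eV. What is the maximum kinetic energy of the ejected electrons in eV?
1.2881 eV

Using Einstein's photoelectric equation: KE_max = hf - φ = hc/λ - φ

First, calculate the photon energy:
E_photon = hc/λ = (6.626×10⁻³⁴ J·s)(3×10⁸ m/s) / (209.5×10⁻⁹ m)
E_photon = 5.9181 eV

Then, the maximum kinetic energy:
KE_max = E_photon - φ = 5.9181 eV - 4.63 eV = 1.2881 eV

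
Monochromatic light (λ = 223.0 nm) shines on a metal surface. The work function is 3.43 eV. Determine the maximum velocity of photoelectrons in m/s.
8.6556e+05 m/s

First, find the maximum kinetic energy:
E_photon = hc/λ = 5.5598 eV
KE_max = E_photon - φ = 5.5598 - 3.43 = 2.1298 eV

Convert to Joules: KE_max = 2.1298 × 1.602×10⁻¹⁹ J = 3.4124e-19 J

Then use KE = ½mv² to find velocity:
v = √(2·KE/m) = √(2 × 3.4124e-19 J / 9.109e-31 kg)
v = 8.6556e+05 m/s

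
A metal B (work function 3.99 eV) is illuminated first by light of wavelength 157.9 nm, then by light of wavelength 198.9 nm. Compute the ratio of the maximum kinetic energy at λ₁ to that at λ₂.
1.7215

Using Einstein's equation: KE_max = hc/λ - φ

For λ₁ = 157.9 nm:
E₁ = hc/λ₁ = 7.8521 eV
KE₁ = E₁ - φ = 7.8521 - 3.99 = 3.8621 eV

For λ₂ = 198.9 nm:
E₂ = hc/λ₂ = 6.2335 eV
KE₂ = E₂ - φ = 6.2335 - 3.99 = 2.2435 eV

Ratio: KE₁/KE₂ = 3.8621/2.2435 = 1.7215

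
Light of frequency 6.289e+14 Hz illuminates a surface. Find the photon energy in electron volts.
2.6009 eV

Using E = hf:

E = hf = (6.626×10⁻³⁴ J·s)(6.289e+14 Hz)
E = 2.6009 eV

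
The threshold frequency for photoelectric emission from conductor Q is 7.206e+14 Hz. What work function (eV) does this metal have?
2.98 eV

At the threshold frequency, photon energy equals work function:
φ = hf₀

Calculating:
φ = (6.626×10⁻³⁴ J·s)(7.206e+14 Hz)
φ = 2.98 eV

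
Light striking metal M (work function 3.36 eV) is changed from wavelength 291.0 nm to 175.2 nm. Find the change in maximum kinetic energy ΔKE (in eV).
2.8161 eV

Using Einstein's equation: KE_max = hc/λ - φ

For λ₁ = 291.0 nm:
KE₁ = hc/λ₁ - φ = 4.2606 - 3.36 = 0.9006 eV

For λ₂ = 175.2 nm:
KE₂ = hc/λ₂ - φ = 7.0767 - 3.36 = 3.7167 eV

Change in KE:
ΔKE = KE₂ - KE₁ = 3.7167 - 0.9006 = 2.8161 eV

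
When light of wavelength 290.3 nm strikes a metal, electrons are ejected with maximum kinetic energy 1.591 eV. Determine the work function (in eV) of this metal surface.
2.68 eV

From Einstein's photoelectric equation: KE_max = hf - φ = hc/λ - φ

Rearranging for φ:
φ = hc/λ - KE_max

Calculate photon energy:
E_photon = hc/λ = 4.2709 eV

Therefore:
φ = 4.2709 - 1.591 = 2.68 eV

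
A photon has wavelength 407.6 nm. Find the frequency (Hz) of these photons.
7.3551e+14 Hz

Using the wave equation: c = fλ

Solving for frequency:
f = c/λ = (3×10⁸ m/s) / (407.6×10⁻⁹ m)
f = 7.3551e+14 Hz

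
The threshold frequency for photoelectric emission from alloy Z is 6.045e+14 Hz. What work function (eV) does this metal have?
2.50 eV

At the threshold frequency, photon energy equals work function:
φ = hf₀

Calculating:
φ = (6.626×10⁻³⁴ J·s)(6.045e+14 Hz)
φ = 2.50 eV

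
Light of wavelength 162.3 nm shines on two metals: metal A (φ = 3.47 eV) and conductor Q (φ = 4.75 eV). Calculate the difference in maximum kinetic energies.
1.2800 eV

Using KE_max = hc/λ - φ for each metal:

Photon energy: E = hc/λ = 7.6392 eV

For metal A (φ₁ = 3.47 eV):
KE₁ = E - φ₁ = 7.6392 - 3.47 = 4.1692 eV

For conductor Q (φ₂ = 4.75 eV):
KE₂ = E - φ₂ = 7.6392 - 4.75 = 2.8892 eV

Difference:
ΔKE = KE₁ - KE₂ = 4.1692 - 2.8892 = 1.2800 eV

Note: The difference equals the difference in work functions: 4.75 - 3.47 = 1.28 eV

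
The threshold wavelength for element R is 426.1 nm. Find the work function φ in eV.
2.91 eV

At the threshold wavelength, photon energy equals work function:
φ = hc/λ₀

Calculating:
φ = (6.626×10⁻³⁴ J·s)(3×10⁸ m/s) / (426.1×10⁻⁹ m)
φ = 2.91 eV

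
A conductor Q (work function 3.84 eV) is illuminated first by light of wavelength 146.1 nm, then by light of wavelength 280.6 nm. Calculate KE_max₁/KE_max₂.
8.0310

Using Einstein's equation: KE_max = hc/λ - φ

For λ₁ = 146.1 nm:
E₁ = hc/λ₁ = 8.4863 eV
KE₁ = E₁ - φ = 8.4863 - 3.84 = 4.6463 eV

For λ₂ = 280.6 nm:
E₂ = hc/λ₂ = 4.4185 eV
KE₂ = E₂ - φ = 4.4185 - 3.84 = 0.5785 eV

Ratio: KE₁/KE₂ = 4.6463/0.5785 = 8.0310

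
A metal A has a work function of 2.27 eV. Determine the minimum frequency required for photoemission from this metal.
5.4888e+14 Hz

The threshold frequency is when the photon energy equals the work function:
hf₀ = φ

Solving for f₀:
f₀ = φ/h = (2.27 eV × 1.602×10⁻¹⁹ J/eV) / (6.626×10⁻³⁴ J·s)
f₀ = 5.4888e+14 Hz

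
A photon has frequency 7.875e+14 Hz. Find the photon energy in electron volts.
3.2568 eV

Using E = hf:

E = hf = (6.626×10⁻³⁴ J·s)(7.875e+14 Hz)
E = 3.2568 eV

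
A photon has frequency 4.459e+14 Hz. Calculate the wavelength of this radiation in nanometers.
672.33 nm

Using the wave equation: c = fλ

Solving for wavelength:
λ = c/f = (3×10⁸ m/s) / (4.459e+14 Hz)
λ = 672.33 nm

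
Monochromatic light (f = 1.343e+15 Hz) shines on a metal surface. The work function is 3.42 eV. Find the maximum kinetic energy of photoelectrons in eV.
2.1342 eV

Using Einstein's photoelectric equation: KE_max = hf - φ

First, calculate the photon energy:
E_photon = hf = (6.626×10⁻³⁴ J·s)(1.343e+15 Hz)
E_photon = 5.5542 eV

Then, the maximum kinetic energy:
KE_max = E_photon - φ = 5.5542 eV - 3.42 eV = 2.1342 eV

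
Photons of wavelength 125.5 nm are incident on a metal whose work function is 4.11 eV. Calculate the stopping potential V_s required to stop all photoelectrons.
5.7692 V

The stopping potential V_s satisfies: eV_s = KE_max

First, find KE_max using Einstein's equation:
E_photon = hc/λ = 9.8792 eV
KE_max = E_photon - φ = 9.8792 - 4.11 = 5.7692 eV

Since eV_s = KE_max:
V_s = KE_max/e = 5.7692 V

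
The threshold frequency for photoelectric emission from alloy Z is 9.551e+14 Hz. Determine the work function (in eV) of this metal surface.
3.95 eV

At the threshold frequency, photon energy equals work function:
φ = hf₀

Calculating:
φ = (6.626×10⁻³⁴ J·s)(9.551e+14 Hz)
φ = 3.95 eV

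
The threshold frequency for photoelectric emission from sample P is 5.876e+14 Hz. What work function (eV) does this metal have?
2.43 eV

At the threshold frequency, photon energy equals work function:
φ = hf₀

Calculating:
φ = (6.626×10⁻³⁴ J·s)(5.876e+14 Hz)
φ = 2.43 eV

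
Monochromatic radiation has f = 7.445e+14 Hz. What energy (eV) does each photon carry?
3.0790 eV

Using E = hf:

E = hf = (6.626×10⁻³⁴ J·s)(7.445e+14 Hz)
E = 3.0790 eV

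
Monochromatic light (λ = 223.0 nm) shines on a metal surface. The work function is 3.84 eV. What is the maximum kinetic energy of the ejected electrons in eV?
1.7198 eV

Using Einstein's photoelectric equation: KE_max = hf - φ = hc/λ - φ

First, calculate the photon energy:
E_photon = hc/λ = (6.626×10⁻³⁴ J·s)(3×10⁸ m/s) / (223.0×10⁻⁹ m)
E_photon = 5.5598 eV

Then, the maximum kinetic energy:
KE_max = E_photon - φ = 5.5598 eV - 3.84 eV = 1.7198 eV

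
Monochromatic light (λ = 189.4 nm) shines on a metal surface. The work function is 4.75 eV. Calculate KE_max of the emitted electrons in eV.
1.7962 eV

Using Einstein's photoelectric equation: KE_max = hf - φ = hc/λ - φ

First, calculate the photon energy:
E_photon = hc/λ = (6.626×10⁻³⁴ J·s)(3×10⁸ m/s) / (189.4×10⁻⁹ m)
E_photon = 6.5462 eV

Then, the maximum kinetic energy:
KE_max = E_photon - φ = 6.5462 eV - 4.75 eV = 1.7962 eV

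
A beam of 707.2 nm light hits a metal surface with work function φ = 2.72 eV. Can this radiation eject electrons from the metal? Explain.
No

For photoemission, the photon energy must exceed the work function.

Photon energy: E = hc/λ = 1.7532 eV
Work function: φ = 2.72 eV

Since E_photon (1.7532 eV) < φ (2.72 eV), photoemission will NOT occur.
The threshold wavelength is λ₀ = hc/φ = 455.8 nm.
Since 707.2 nm > 455.8 nm, the photons lack sufficient energy.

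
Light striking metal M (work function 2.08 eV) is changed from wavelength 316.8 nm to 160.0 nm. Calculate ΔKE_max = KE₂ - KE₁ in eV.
3.8354 eV

Using Einstein's equation: KE_max = hc/λ - φ

For λ₁ = 316.8 nm:
KE₁ = hc/λ₁ - φ = 3.9136 - 2.08 = 1.8336 eV

For λ₂ = 160.0 nm:
KE₂ = hc/λ₂ - φ = 7.7490 - 2.08 = 5.6690 eV

Change in KE:
ΔKE = KE₂ - KE₁ = 5.6690 - 1.8336 = 3.8354 eV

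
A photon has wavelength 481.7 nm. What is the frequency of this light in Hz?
6.2236e+14 Hz

Using the wave equation: c = fλ

Solving for frequency:
f = c/λ = (3×10⁸ m/s) / (481.7×10⁻⁹ m)
f = 6.2236e+14 Hz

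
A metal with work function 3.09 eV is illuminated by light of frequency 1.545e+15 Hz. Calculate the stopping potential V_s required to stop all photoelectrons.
3.2996 V

The stopping potential V_s satisfies: eV_s = KE_max

First, find KE_max using Einstein's equation:
E_photon = hf = (6.626×10⁻³⁴ J·s)(1.545e+15 Hz) = 6.3896 eV
KE_max = E_photon - φ = 6.3896 - 3.09 = 3.2996 eV

Since eV_s = KE_max:
V_s = KE_max/e = 3.2996 V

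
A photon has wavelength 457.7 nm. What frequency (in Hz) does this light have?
6.5500e+14 Hz

Using the wave equation: c = fλ

Solving for frequency:
f = c/λ = (3×10⁸ m/s) / (457.7×10⁻⁹ m)
f = 6.5500e+14 Hz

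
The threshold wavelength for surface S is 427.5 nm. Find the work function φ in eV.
2.90 eV

At the threshold wavelength, photon energy equals work function:
φ = hc/λ₀

Calculating:
φ = (6.626×10⁻³⁴ J·s)(3×10⁸ m/s) / (427.5×10⁻⁹ m)
φ = 2.90 eV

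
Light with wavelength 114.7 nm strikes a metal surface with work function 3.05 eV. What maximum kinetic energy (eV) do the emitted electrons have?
7.7594 eV

Using Einstein's photoelectric equation: KE_max = hf - φ = hc/λ - φ

First, calculate the photon energy:
E_photon = hc/λ = (6.626×10⁻³⁴ J·s)(3×10⁸ m/s) / (114.7×10⁻⁹ m)
E_photon = 10.8094 eV

Then, the maximum kinetic energy:
KE_max = E_photon - φ = 10.8094 eV - 3.05 eV = 7.7594 eV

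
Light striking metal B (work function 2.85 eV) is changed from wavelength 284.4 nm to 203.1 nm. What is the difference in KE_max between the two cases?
1.7451 eV

Using Einstein's equation: KE_max = hc/λ - φ

For λ₁ = 284.4 nm:
KE₁ = hc/λ₁ - φ = 4.3595 - 2.85 = 1.5095 eV

For λ₂ = 203.1 nm:
KE₂ = hc/λ₂ - φ = 6.1046 - 2.85 = 3.2546 eV

Change in KE:
ΔKE = KE₂ - KE₁ = 3.2546 - 1.5095 = 1.7451 eV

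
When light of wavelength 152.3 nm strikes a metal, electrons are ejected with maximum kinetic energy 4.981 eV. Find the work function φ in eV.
3.16 eV

From Einstein's photoelectric equation: KE_max = hf - φ = hc/λ - φ

Rearranging for φ:
φ = hc/λ - KE_max

Calculate photon energy:
E_photon = hc/λ = 8.1408 eV

Therefore:
φ = 8.1408 - 4.981 = 3.16 eV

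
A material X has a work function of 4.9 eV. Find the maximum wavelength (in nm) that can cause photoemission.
253.03 nm

The threshold wavelength is when the photon energy equals the work function:
hc/λ₀ = φ

Solving for λ₀:
λ₀ = hc/φ = (6.626×10⁻³⁴ J·s)(3×10⁸ m/s) / (4.9 eV × 1.602×10⁻¹⁹ J/eV)
λ₀ = 253.03 nm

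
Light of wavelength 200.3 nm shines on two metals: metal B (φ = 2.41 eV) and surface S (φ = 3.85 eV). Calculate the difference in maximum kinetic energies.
1.4400 eV

Using KE_max = hc/λ - φ for each metal:

Photon energy: E = hc/λ = 6.1899 eV

For metal B (φ₁ = 2.41 eV):
KE₁ = E - φ₁ = 6.1899 - 2.41 = 3.7799 eV

For surface S (φ₂ = 3.85 eV):
KE₂ = E - φ₂ = 6.1899 - 3.85 = 2.3399 eV

Difference:
ΔKE = KE₁ - KE₂ = 3.7799 - 2.3399 = 1.4400 eV

Note: The difference equals the difference in work functions: 3.85 - 2.41 = 1.44 eV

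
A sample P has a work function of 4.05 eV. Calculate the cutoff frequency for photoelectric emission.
9.7929e+14 Hz

The threshold frequency is when the photon energy equals the work function:
hf₀ = φ

Solving for f₀:
f₀ = φ/h = (4.05 eV × 1.602×10⁻¹⁹ J/eV) / (6.626×10⁻³⁴ J·s)
f₀ = 9.7929e+14 Hz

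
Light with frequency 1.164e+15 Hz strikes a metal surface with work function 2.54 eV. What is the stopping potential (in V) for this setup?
2.2739 V

The stopping potential V_s satisfies: eV_s = KE_max

First, find KE_max using Einstein's equation:
E_photon = hf = (6.626×10⁻³⁴ J·s)(1.164e+15 Hz) = 4.8139 eV
KE_max = E_photon - φ = 4.8139 - 2.54 = 2.2739 eV

Since eV_s = KE_max:
V_s = KE_max/e = 2.2739 V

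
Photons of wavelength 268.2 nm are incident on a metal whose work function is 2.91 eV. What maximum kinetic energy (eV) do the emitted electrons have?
1.7128 eV

Using Einstein's photoelectric equation: KE_max = hf - φ = hc/λ - φ

First, calculate the photon energy:
E_photon = hc/λ = (6.626×10⁻³⁴ J·s)(3×10⁸ m/s) / (268.2×10⁻⁹ m)
E_photon = 4.6228 eV

Then, the maximum kinetic energy:
KE_max = E_photon - φ = 4.6228 eV - 2.91 eV = 1.7128 eV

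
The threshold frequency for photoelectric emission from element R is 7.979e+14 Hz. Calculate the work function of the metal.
3.30 eV

At the threshold frequency, photon energy equals work function:
φ = hf₀

Calculating:
φ = (6.626×10⁻³⁴ J·s)(7.979e+14 Hz)
φ = 3.30 eV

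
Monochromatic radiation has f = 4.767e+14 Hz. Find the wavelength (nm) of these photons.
628.89 nm

Using the wave equation: c = fλ

Solving for wavelength:
λ = c/f = (3×10⁸ m/s) / (4.767e+14 Hz)
λ = 628.89 nm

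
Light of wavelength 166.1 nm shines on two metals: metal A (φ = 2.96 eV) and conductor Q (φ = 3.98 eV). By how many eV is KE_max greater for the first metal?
1.0200 eV

Using KE_max = hc/λ - φ for each metal:

Photon energy: E = hc/λ = 7.4644 eV

For metal A (φ₁ = 2.96 eV):
KE₁ = E - φ₁ = 7.4644 - 2.96 = 4.5044 eV

For conductor Q (φ₂ = 3.98 eV):
KE₂ = E - φ₂ = 7.4644 - 3.98 = 3.4844 eV

Difference:
ΔKE = KE₁ - KE₂ = 4.5044 - 3.4844 = 1.0200 eV

Note: The difference equals the difference in work functions: 3.98 - 2.96 = 1.02 eV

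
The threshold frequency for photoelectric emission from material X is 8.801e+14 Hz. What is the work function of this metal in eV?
3.64 eV

At the threshold frequency, photon energy equals work function:
φ = hf₀

Calculating:
φ = (6.626×10⁻³⁴ J·s)(8.801e+14 Hz)
φ = 3.64 eV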